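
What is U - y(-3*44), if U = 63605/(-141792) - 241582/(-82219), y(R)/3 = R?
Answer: 4645591448857/11657996448 ≈ 398.49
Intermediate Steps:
y(R) = 3*R
U = 29024855449/11657996448 (U = 63605*(-1/141792) - 241582*(-1/82219) = -63605/141792 + 241582/82219 = 29024855449/11657996448 ≈ 2.4897)
U - y(-3*44) = 29024855449/11657996448 - 3*(-3*44) = 29024855449/11657996448 - 3*(-132) = 29024855449/11657996448 - 1*(-396) = 29024855449/11657996448 + 396 = 4645591448857/11657996448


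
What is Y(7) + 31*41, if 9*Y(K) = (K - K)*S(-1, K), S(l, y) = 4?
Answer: 1271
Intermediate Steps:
Y(K) = 0 (Y(K) = ((K - K)*4)/9 = (0*4)/9 = (⅑)*0 = 0)
Y(7) + 31*41 = 0 + 31*41 = 0 + 1271 = 1271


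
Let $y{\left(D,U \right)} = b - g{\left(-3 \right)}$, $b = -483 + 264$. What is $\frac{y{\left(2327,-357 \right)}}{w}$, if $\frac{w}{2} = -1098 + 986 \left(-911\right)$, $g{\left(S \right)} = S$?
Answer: $\frac{27}{224836} \approx 0.00012009$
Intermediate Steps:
$b = -219$
$y{\left(D,U \right)} = -216$ ($y{\left(D,U \right)} = -219 - -3 = -219 + 3 = -216$)
$w = -1798688$ ($w = 2 \left(-1098 + 986 \left(-911\right)\right) = 2 \left(-1098 - 898246\right) = 2 \left(-899344\right) = -1798688$)
$\frac{y{\left(2327,-357 \right)}}{w} = - \frac{216}{-1798688} = \left(-216\right) \left(- \frac{1}{1798688}\right) = \frac{27}{224836}$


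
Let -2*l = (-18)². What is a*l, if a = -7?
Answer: 1134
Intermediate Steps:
l = -162 (l = -½*(-18)² = -½*324 = -162)
a*l = -7*(-162) = 1134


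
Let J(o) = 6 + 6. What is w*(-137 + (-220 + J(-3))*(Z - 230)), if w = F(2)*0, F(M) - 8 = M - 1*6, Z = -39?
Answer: 0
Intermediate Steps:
J(o) = 12
F(M) = 2 + M (F(M) = 8 + (M - 1*6) = 8 + (M - 6) = 8 + (-6 + M) = 2 + M)
w = 0 (w = (2 + 2)*0 = 4*0 = 0)
w*(-137 + (-220 + J(-3))*(Z - 230)) = 0*(-137 + (-220 + 12)*(-39 - 230)) = 0*(-137 - 208*(-269)) = 0*(-137 + 55952) = 0*55815 = 0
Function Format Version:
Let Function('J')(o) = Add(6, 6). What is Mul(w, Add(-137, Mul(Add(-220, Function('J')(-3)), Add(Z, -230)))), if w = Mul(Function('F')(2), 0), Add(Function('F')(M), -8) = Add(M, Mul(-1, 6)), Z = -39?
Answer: 0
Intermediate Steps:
Function('J')(o) = 12
Function('F')(M) = Add(2, M) (Function('F')(M) = Add(8, Add(M, Mul(-1, 6))) = Add(8, Add(M, -6)) = Add(8, Add(-6, M)) = Add(2, M))
w = 0 (w = Mul(Add(2, 2), 0) = Mul(4, 0) = 0)
Mul(w, Add(-137, Mul(Add(-220, Function('J')(-3)), Add(Z, -230)))) = Mul(0, Add(-137, Mul(Add(-220, 12), Add(-39, -230)))) = Mul(0, Add(-137, Mul(-208, -269))) = Mul(0, Add(-137, 55952)) = Mul(0, 55815) = 0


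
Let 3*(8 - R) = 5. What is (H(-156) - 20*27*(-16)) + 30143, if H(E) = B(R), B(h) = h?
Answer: 116368/3 ≈ 38789.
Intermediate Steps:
R = 19/3 (R = 8 - ⅓*5 = 8 - 5/3 = 19/3 ≈ 6.3333)
H(E) = 19/3
(H(-156) - 20*27*(-16)) + 30143 = (19/3 - 20*27*(-16)) + 30143 = (19/3 - 540*(-16)) + 30143 = (19/3 + 8640) + 30143 = 25939/3 + 30143 = 116368/3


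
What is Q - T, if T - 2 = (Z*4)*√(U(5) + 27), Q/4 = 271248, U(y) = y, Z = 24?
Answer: 1084990 - 384*√2 ≈ 1.0844e+6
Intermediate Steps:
Q = 1084992 (Q = 4*271248 = 1084992)
T = 2 + 384*√2 (T = 2 + (24*4)*√(5 + 27) = 2 + 96*√32 = 2 + 96*(4*√2) = 2 + 384*√2 ≈ 545.06)
Q - T = 1084992 - (2 + 384*√2) = 1084992 + (-2 - 384*√2) = 1084990 - 384*√2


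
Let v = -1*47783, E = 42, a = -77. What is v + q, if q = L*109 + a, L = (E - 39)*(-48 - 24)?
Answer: -71404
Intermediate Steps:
L = -216 (L = (42 - 39)*(-48 - 24) = 3*(-72) = -216)
q = -23621 (q = -216*109 - 77 = -23544 - 77 = -23621)
v = -47783
v + q = -47783 - 23621 = -71404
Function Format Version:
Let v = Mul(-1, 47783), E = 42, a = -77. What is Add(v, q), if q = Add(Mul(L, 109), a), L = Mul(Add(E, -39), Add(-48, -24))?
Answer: -71404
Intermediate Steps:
L = -216 (L = Mul(Add(42, -39), Add(-48, -24)) = Mul(3, -72) = -216)
q = -23621 (q = Add(Mul(-216, 109), -77) = Add(-23544, -77) = -23621)
v = -47783
Add(v, q) = Add(-47783, -23621) = -71404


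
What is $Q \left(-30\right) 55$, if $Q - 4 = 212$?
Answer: $-356400$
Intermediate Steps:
$Q = 216$ ($Q = 4 + 212 = 216$)
$Q \left(-30\right) 55 = 216 \left(-30\right) 55 = \left(-6480\right) 55 = -356400$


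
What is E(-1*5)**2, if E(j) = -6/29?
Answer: 36/841 ≈ 0.042806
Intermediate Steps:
E(j) = -6/29 (E(j) = -6*1/29 = -6/29)
E(-1*5)**2 = (-6/29)**2 = 36/841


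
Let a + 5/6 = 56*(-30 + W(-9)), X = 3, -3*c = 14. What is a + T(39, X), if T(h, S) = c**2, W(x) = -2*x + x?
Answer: -20791/18 ≈ -1155.1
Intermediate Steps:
W(x) = -x
c = -14/3 (c = -1/3*14 = -14/3 ≈ -4.6667)
a = -7061/6 (a = -5/6 + 56*(-30 - 1*(-9)) = -5/6 + 56*(-30 + 9) = -5/6 + 56*(-21) = -5/6 - 1176 = -7061/6 ≈ -1176.8)
T(h, S) = 196/9 (T(h, S) = (-14/3)**2 = 196/9)
a + T(39, X) = -7061/6 + 196/9 = -20791/18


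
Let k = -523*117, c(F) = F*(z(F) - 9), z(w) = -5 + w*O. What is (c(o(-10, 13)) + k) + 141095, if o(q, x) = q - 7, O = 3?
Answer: 81009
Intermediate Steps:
z(w) = -5 + 3*w (z(w) = -5 + w*3 = -5 + 3*w)
o(q, x) = -7 + q
c(F) = F*(-14 + 3*F) (c(F) = F*((-5 + 3*F) - 9) = F*(-14 + 3*F))
k = -61191
(c(o(-10, 13)) + k) + 141095 = ((-7 - 10)*(-14 + 3*(-7 - 10)) - 61191) + 141095 = (-17*(-14 + 3*(-17)) - 61191) + 141095 = (-17*(-14 - 51) - 61191) + 141095 = (-17*(-65) - 61191) + 141095 = (1105 - 61191) + 141095 = -60086 + 141095 = 81009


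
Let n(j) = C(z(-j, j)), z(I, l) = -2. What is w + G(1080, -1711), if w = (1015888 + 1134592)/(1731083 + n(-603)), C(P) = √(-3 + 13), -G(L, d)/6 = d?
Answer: 30767314650025654/2996648352879 - 2150480*√10/2996648352879 ≈ 10267.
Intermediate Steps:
G(L, d) = -6*d
C(P) = √10
n(j) = √10
w = 2150480/(1731083 + √10) (w = (1015888 + 1134592)/(1731083 + √10) = 2150480/(1731083 + √10) ≈ 1.2423)
w + G(1080, -1711) = (3722659369840/2996648352879 - 2150480*√10/2996648352879) - 6*(-1711) = (3722659369840/2996648352879 - 2150480*√10/2996648352879) + 10266 = 30767314650025654/2996648352879 - 2150480*√10/2996648352879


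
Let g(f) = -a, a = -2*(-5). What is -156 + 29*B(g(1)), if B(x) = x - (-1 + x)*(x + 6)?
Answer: -1722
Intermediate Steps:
a = 10
g(f) = -10 (g(f) = -1*10 = -10)
B(x) = x - (-1 + x)*(6 + x)
-156 + 29*B(g(1)) = -156 + 29*(6 - 1*(-10)**2 - 4*(-10)) = -156 + 29*(6 - 1*100 + 40) = -156 + 29*(6 - 100 + 40) = -156 + 29*(-54) = -156 - 1566 = -1722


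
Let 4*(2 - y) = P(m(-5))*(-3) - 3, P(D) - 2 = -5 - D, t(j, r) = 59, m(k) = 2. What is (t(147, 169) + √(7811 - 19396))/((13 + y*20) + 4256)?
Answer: 59/4249 + I*√11585/4249 ≈ 0.013886 + 0.025332*I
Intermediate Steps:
P(D) = -3 - D (P(D) = 2 + (-5 - D) = -3 - D)
y = -1 (y = 2 - ((-3 - 1*2)*(-3) - 3)/4 = 2 - ((-3 - 2)*(-3) - 3)/4 = 2 - (-5*(-3) - 3)/4 = 2 - (15 - 3)/4 = 2 - ¼*12 = 2 - 3 = -1)
(t(147, 169) + √(7811 - 19396))/((13 + y*20) + 4256) = (59 + √(7811 - 19396))/((13 - 1*20) + 4256) = (59 + √(-11585))/((13 - 20) + 4256) = (59 + I*√11585)/(-7 + 4256) = (59 + I*√11585)/4249 = (59 + I*√11585)*(1/4249) = 59/4249 + I*√11585/4249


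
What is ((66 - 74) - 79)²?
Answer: 7569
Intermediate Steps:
((66 - 74) - 79)² = (-8 - 79)² = (-87)² = 7569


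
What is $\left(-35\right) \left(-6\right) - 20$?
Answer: $190$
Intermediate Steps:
$\left(-35\right) \left(-6\right) - 20 = 210 - 20 = 190$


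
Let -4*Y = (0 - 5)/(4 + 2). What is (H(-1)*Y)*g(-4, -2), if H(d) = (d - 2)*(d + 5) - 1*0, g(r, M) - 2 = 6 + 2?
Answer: -25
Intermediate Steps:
g(r, M) = 10 (g(r, M) = 2 + (6 + 2) = 2 + 8 = 10)
Y = 5/24 (Y = -(0 - 5)/(4*(4 + 2)) = -(-5)/(4*6) = -1/4*(-5/6) = 5/24 ≈ 0.20833)
H(d) = (-2 + d)*(5 + d) (H(d) = (-2 + d)*(5 + d) + 0 = (-2 + d)*(5 + d))
(H(-1)*Y)*g(-4, -2) = ((-10 + (-1)**2 + 3*(-1))*(5/24))*10 = ((-10 + 1 - 3)*(5/24))*10 = -12*5/24*10 = -5/2*10 = -25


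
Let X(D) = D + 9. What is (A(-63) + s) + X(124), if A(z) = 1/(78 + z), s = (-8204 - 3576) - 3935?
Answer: -233729/15 ≈ -15582.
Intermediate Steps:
s = -15715 (s = -11780 - 3935 = -15715)
X(D) = 9 + D
(A(-63) + s) + X(124) = (1/(78 - 63) - 15715) + (9 + 124) = (1/15 - 15715) + 133 = -235724/15 + 133 = -233729/15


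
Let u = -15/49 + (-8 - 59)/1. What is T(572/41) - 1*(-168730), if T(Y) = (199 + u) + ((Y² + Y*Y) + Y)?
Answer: 13942182043/82369 ≈ 1.6927e+5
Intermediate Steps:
u = -3298/49 (u = -15*1/49 - 67*1 = -15/49 - 67 = -3298/49 ≈ -67.306)
T(Y) = 6453/49 + Y + 2*Y² (T(Y) = (199 - 3298/49) + ((Y² + Y*Y) + Y) = 6453/49 + ((Y² + Y²) + Y) = 6453/49 + (2*Y² + Y) = 6453/49 + (Y + 2*Y²) = 6453/49 + Y + 2*Y²)
T(572/41) - 1*(-168730) = (6453/49 + 572/41 + 2*(572/41)²) - 1*(-168730) = (6453/49 + 572*(1/41) + 2*(572*(1/41))²) + 168730 = (6453/49 + 572/41 + 2*(572/41)²) + 168730 = (6453/49 + 572/41 + 2*(327184/1681)) + 168730 = (6453/49 + 572/41 + 654368/1681) + 168730 = 44060673/82369 + 168730 = 13942182043/82369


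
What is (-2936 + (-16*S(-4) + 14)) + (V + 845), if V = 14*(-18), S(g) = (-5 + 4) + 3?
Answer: -2361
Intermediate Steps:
S(g) = 2 (S(g) = -1 + 3 = 2)
V = -252
(-2936 + (-16*S(-4) + 14)) + (V + 845) = (-2936 + (-16*2 + 14)) + (-252 + 845) = (-2936 + (-32 + 14)) + 593 = (-2936 - 18) + 593 = -2954 + 593 = -2361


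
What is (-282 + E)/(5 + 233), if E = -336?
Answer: -309/119 ≈ -2.5966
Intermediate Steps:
(-282 + E)/(5 + 233) = (-282 - 336)/(5 + 233) = -618/238 = -618*1/238 = -309/119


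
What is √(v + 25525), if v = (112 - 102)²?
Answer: 25*√41 ≈ 160.08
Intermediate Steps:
v = 100 (v = 10² = 100)
√(v + 25525) = √(100 + 25525) = √25625 = 25*√41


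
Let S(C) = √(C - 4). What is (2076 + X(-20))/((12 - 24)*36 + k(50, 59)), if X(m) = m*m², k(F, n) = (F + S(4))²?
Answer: -1481/517 ≈ -2.8646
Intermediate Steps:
S(C) = √(-4 + C)
k(F, n) = F² (k(F, n) = (F + √(-4 + 4))² = (F + √0)² = (F + 0)² = F²)
X(m) = m³
(2076 + X(-20))/((12 - 24)*36 + k(50, 59)) = (2076 + (-20)³)/((12 - 24)*36 + 50²) = (2076 - 8000)/(-12*36 + 2500) = -5924/(-432 + 2500) = -5924/2068 = -5924*1/2068 = -1481/517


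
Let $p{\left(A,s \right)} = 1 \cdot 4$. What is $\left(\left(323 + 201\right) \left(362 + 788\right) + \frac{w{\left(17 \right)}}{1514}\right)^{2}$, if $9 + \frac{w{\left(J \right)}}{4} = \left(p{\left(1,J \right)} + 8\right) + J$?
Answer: $\frac{208089463184697600}{573049} \approx 3.6313 \cdot 10^{11}$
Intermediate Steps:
$p{\left(A,s \right)} = 4$
$w{\left(J \right)} = 12 + 4 J$ ($w{\left(J \right)} = -36 + 4 \left(\left(4 + 8\right) + J\right) = -36 + 4 \left(12 + J\right) = -36 + \left(48 + 4 J\right) = 12 + 4 J$)
$\left(\left(323 + 201\right) \left(362 + 788\right) + \frac{w{\left(17 \right)}}{1514}\right)^{2} = \left(\left(323 + 201\right) \left(362 + 788\right) + \frac{12 + 4 \cdot 17}{1514}\right)^{2} = \left(524 \cdot 1150 + \left(12 + 68\right) \frac{1}{1514}\right)^{2} = \left(602600 + 80 \cdot \frac{1}{1514}\right)^{2} = \left(602600 + \frac{40}{757}\right)^{2} = \left(\frac{456168240}{757}\right)^{2} = \frac{208089463184697600}{573049}$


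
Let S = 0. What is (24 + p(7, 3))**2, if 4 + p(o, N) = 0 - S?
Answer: 400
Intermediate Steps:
p(o, N) = -4 (p(o, N) = -4 + (0 - 1*0) = -4 + (0 + 0) = -4 + 0 = -4)
(24 + p(7, 3))**2 = (24 - 4)**2 = 20**2 = 400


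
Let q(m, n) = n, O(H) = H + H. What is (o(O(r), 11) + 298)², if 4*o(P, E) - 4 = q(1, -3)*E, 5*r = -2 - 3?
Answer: 1352569/16 ≈ 84536.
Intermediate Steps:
r = -1 (r = (-2 - 3)/5 = (⅕)*(-5) = -1)
O(H) = 2*H
o(P, E) = 1 - 3*E/4 (o(P, E) = 1 + (-3*E)/4 = 1 - 3*E/4)
(o(O(r), 11) + 298)² = ((1 - ¾*11) + 298)² = ((1 - 33/4) + 298)² = (-29/4 + 298)² = (1163/4)² = 1352569/16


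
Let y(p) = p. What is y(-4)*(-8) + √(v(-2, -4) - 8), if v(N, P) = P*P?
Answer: 32 + 2*√2 ≈ 34.828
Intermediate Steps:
v(N, P) = P²
y(-4)*(-8) + √(v(-2, -4) - 8) = -4*(-8) + √((-4)² - 8) = 32 + √(16 - 8) = 32 + √8 = 32 + 2*√2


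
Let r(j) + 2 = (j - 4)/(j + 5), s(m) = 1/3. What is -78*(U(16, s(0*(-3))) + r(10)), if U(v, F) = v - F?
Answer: -5486/5 ≈ -1097.2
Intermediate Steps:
s(m) = 1/3
r(j) = -2 + (-4 + j)/(5 + j) (r(j) = -2 + (j - 4)/(j + 5) = -2 + (-4 + j)/(5 + j))
-78*(U(16, s(0*(-3))) + r(10)) = -78*((16 - 1*1/3) + (-14 - 1*10)/(5 + 10)) = -78*((16 - 1/3) + (-14 - 10)/15) = -78*(47/3 + (1/15)*(-24)) = -78*(47/3 - 8/5) = -78*211/15 = -5486/5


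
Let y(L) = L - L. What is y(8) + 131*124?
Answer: 16244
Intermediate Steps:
y(L) = 0
y(8) + 131*124 = 0 + 131*124 = 0 + 16244 = 16244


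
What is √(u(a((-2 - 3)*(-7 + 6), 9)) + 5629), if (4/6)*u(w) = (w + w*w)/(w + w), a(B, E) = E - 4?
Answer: √22534/2 ≈ 75.057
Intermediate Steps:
a(B, E) = -4 + E
u(w) = 3*(w + w²)/(4*w) (u(w) = 3*((w + w*w)/(w + w))/2 = 3*((w + w²)/((2*w)))/2 = 3*((w + w²)*(1/(2*w)))/2 = 3*((w + w²)/(2*w))/2 = 3*(w + w²)/(4*w))
√(u(a((-2 - 3)*(-7 + 6), 9)) + 5629) = √((¾ + 3*(-4 + 9)/4) + 5629) = √((¾ + (¾)*5) + 5629) = √((¾ + 15/4) + 5629) = √(9/2 + 5629) = √(11267/2) = √22534/2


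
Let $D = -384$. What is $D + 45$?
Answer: $-339$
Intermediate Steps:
$D + 45 = -384 + 45 = -339$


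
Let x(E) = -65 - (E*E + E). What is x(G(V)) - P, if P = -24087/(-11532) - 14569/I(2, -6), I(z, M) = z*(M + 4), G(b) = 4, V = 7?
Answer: -231219/62 ≈ -3729.3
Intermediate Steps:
I(z, M) = z*(4 + M)
x(E) = -65 - E - E² (x(E) = -65 - (E² + E) = -65 - (E + E²) = -65 + (-E - E²) = -65 - E - E²)
P = 225949/62 (P = -24087/(-11532) - 14569*1/(2*(4 - 6)) = -24087*(-1/11532) - 14569/(2*(-2)) = 259/124 - 14569/(-4) = 259/124 - 14569*(-¼) = 259/124 + 14569/4 = 225949/62 ≈ 3644.3)
x(G(V)) - P = (-65 - 1*4 - 1*4²) - 1*225949/62 = (-65 - 4 - 1*16) - 225949/62 = (-65 - 4 - 16) - 225949/62 = -85 - 225949/62 = -231219/62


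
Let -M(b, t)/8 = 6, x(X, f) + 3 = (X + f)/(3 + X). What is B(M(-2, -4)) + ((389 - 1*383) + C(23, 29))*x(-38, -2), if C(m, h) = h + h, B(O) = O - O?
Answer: -832/7 ≈ -118.86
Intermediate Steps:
x(X, f) = -3 + (X + f)/(3 + X)
M(b, t) = -48 (M(b, t) = -8*6 = -48)
B(O) = 0
C(m, h) = 2*h
B(M(-2, -4)) + ((389 - 1*383) + C(23, 29))*x(-38, -2) = 0 + ((389 - 1*383) + 2*29)*((-9 - 2 - 2*(-38))/(3 - 38)) = 0 + ((389 - 383) + 58)*((-9 - 2 + 76)/(-35)) = 0 + (6 + 58)*(-1/35*65) = 0 + 64*(-13/7) = 0 - 832/7 = -832/7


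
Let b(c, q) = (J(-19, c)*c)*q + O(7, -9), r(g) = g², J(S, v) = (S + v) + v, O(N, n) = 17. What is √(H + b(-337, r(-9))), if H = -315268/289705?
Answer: √1587670959721311010/289705 ≈ 4349.4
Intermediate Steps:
J(S, v) = S + 2*v
b(c, q) = 17 + c*q*(-19 + 2*c) (b(c, q) = ((-19 + 2*c)*c)*q + 17 = (c*(-19 + 2*c))*q + 17 = c*q*(-19 + 2*c) + 17 = 17 + c*q*(-19 + 2*c))
H = -315268/289705 (H = -315268*1/289705 = -315268/289705 ≈ -1.0882)
√(H + b(-337, r(-9))) = √(-315268/289705 + (17 - 337*(-9)²*(-19 + 2*(-337)))) = √(-315268/289705 + (17 - 337*81*(-19 - 674))) = √(-315268/289705 + (17 - 337*81*(-693))) = √(-315268/289705 + (17 + 18916821)) = √(-315268/289705 + 18916838) = √(5480302237522/289705) = √1587670959721311010/289705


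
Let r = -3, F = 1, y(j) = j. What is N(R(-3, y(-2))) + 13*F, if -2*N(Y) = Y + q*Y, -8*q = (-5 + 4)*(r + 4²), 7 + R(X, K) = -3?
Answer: 209/8 ≈ 26.125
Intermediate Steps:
R(X, K) = -10 (R(X, K) = -7 - 3 = -10)
q = 13/8 (q = -(-5 + 4)*(-3 + 4²)/8 = -(-1)*(-3 + 16)/8 = -(-1)*13/8 = -⅛*(-13) = 13/8 ≈ 1.6250)
N(Y) = -21*Y/16 (N(Y) = -(Y + 13*Y/8)/2 = -21*Y/16)
N(R(-3, y(-2))) + 13*F = -21/16*(-10) + 13*1 = 105/8 + 13 = 209/8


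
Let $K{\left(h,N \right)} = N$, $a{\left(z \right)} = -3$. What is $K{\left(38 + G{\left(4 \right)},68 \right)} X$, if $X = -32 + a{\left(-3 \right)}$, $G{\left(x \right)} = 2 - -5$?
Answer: $-2380$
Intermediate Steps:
$G{\left(x \right)} = 7$ ($G{\left(x \right)} = 2 + 5 = 7$)
$X = -35$ ($X = -32 - 3 = -35$)
$K{\left(38 + G{\left(4 \right)},68 \right)} X = 68 \left(-35\right) = -2380$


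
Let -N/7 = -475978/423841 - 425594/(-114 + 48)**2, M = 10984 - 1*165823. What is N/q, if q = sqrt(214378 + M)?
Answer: 58054673957*sqrt(59539)/4996543721202 ≈ 2.8351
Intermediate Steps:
M = -154839 (M = 10984 - 165823 = -154839)
N = 58054673957/83920518 (N = -7*(-475978/423841 - 425594/(-114 + 48)**2) = -7*(-475978*1/423841 - 425594/((-66)**2)) = -7*(-475978/423841 - 425594/4356) = -7*(-475978/423841 - 425594*1/4356) = -7*(-475978/423841 - 212797/2178) = -7*(-8293524851/83920518) = 58054673957/83920518 ≈ 691.78)
q = sqrt(59539) (q = sqrt(214378 - 154839) = sqrt(59539) ≈ 244.01)
N/q = 58054673957/(83920518*(sqrt(59539))) = 58054673957*(sqrt(59539)/59539)/83920518 = 58054673957*sqrt(59539)/4996543721202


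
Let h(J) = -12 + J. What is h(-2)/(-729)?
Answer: 14/729 ≈ 0.019204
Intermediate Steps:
h(-2)/(-729) = (-12 - 2)/(-729) = -14*(-1/729) = 14/729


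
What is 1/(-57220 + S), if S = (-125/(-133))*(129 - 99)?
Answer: -133/7606510 ≈ -1.7485e-5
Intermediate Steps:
S = 3750/133 (S = -125*(-1/133)*30 = (125/133)*30 = 3750/133 ≈ 28.195)
1/(-57220 + S) = 1/(-57220 + 3750/133) = 1/(-7606510/133) = -133/7606510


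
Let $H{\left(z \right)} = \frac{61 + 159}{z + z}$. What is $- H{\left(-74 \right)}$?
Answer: $\frac{55}{37} \approx 1.4865$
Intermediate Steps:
$H{\left(z \right)} = \frac{110}{z}$ ($H{\left(z \right)} = \frac{220}{2 z} = 220 \frac{1}{2 z} = \frac{110}{z}$)
$- H{\left(-74 \right)} = - \frac{110}{-74} = - \frac{110 \left(-1\right)}{74} = \left(-1\right) \left(- \frac{55}{37}\right) = \frac{55}{37}$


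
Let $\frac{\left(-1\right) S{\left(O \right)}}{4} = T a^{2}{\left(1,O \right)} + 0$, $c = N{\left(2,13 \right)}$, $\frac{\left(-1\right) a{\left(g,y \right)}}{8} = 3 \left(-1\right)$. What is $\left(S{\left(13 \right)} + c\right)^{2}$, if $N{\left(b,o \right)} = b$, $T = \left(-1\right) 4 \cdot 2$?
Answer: $339812356$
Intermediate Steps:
$a{\left(g,y \right)} = 24$ ($a{\left(g,y \right)} = - 8 \cdot 3 \left(-1\right) = \left(-8\right) \left(-3\right) = 24$)
$T = -8$ ($T = \left(-4\right) 2 = -8$)
$c = 2$
$S{\left(O \right)} = 18432$ ($S{\left(O \right)} = - 4 \left(- 8 \cdot 24^{2} + 0\right) = - 4 \left(\left(-8\right) 576 + 0\right) = - 4 \left(-4608 + 0\right) = \left(-4\right) \left(-4608\right) = 18432$)
$\left(S{\left(13 \right)} + c\right)^{2} = \left(18432 + 2\right)^{2} = 18434^{2} = 339812356$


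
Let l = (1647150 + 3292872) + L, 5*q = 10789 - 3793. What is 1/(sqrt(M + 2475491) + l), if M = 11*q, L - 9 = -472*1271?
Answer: 21700595/94183152216394 - sqrt(62272055)/94183152216394 ≈ 2.3032e-7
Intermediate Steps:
L = -599903 (L = 9 - 472*1271 = 9 - 599912 = -599903)
q = 6996/5 (q = (10789 - 3793)/5 = (1/5)*6996 = 6996/5 ≈ 1399.2)
l = 4340119 (l = (1647150 + 3292872) - 599903 = 4940022 - 599903 = 4340119)
M = 76956/5 (M = 11*(6996/5) = 76956/5 ≈ 15391.)
1/(sqrt(M + 2475491) + l) = 1/(sqrt(76956/5 + 2475491) + 4340119) = 1/(sqrt(12454411/5) + 4340119) = 1/(sqrt(62272055)/5 + 4340119) = 1/(4340119 + sqrt(62272055)/5)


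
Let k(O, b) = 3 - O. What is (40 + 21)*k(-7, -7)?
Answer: 610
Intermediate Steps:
(40 + 21)*k(-7, -7) = (40 + 21)*(3 - 1*(-7)) = 61*(3 + 7) = 61*10 = 610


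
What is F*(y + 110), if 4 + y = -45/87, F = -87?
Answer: -9177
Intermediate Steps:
y = -131/29 (y = -4 - 45/87 = -4 - 45*1/87 = -4 - 15/29 = -131/29 ≈ -4.5172)
F*(y + 110) = -87*(-131/29 + 110) = -87*3059/29 = -9177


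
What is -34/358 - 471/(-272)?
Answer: 79685/48688 ≈ 1.6366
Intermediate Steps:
-34/358 - 471/(-272) = -34*1/358 - 471*(-1/272) = -17/179 + 471/272 = 79685/48688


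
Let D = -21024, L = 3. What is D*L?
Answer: -63072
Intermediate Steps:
D*L = -21024*3 = -63072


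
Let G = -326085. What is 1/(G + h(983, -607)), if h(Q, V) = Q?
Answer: -1/325102 ≈ -3.0760e-6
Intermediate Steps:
1/(G + h(983, -607)) = 1/(-326085 + 983) = 1/(-325102) = -1/325102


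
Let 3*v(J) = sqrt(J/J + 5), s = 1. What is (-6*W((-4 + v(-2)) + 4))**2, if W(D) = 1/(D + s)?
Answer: 324/(3 + sqrt(6))**2 ≈ 10.910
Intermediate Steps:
v(J) = sqrt(6)/3 (v(J) = sqrt(J/J + 5)/3 = sqrt(1 + 5)/3 = sqrt(6)/3)
W(D) = 1/(1 + D) (W(D) = 1/(D + 1) = 1/(1 + D))
(-6*W((-4 + v(-2)) + 4))**2 = (-6/(1 + ((-4 + sqrt(6)/3) + 4)))**2 = (-6/(1 + sqrt(6)/3))**2 = 36/(1 + sqrt(6)/3)**2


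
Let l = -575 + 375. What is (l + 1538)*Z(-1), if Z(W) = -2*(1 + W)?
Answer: 0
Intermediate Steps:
Z(W) = -2 - 2*W
l = -200
(l + 1538)*Z(-1) = (-200 + 1538)*(-2 - 2*(-1)) = 1338*(-2 + 2) = 1338*0 = 0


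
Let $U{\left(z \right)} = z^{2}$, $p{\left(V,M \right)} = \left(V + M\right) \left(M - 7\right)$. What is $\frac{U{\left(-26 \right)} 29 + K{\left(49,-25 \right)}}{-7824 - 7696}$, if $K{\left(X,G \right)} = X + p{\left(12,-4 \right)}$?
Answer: $- \frac{3913}{3104} \approx -1.2606$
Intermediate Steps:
$p{\left(V,M \right)} = \left(-7 + M\right) \left(M + V\right)$ ($p{\left(V,M \right)} = \left(M + V\right) \left(-7 + M\right) = \left(-7 + M\right) \left(M + V\right)$)
$K{\left(X,G \right)} = -88 + X$ ($K{\left(X,G \right)} = X - \left(104 - 16\right) = X + \left(16 + 28 - 84 - 48\right) = X - 88 = -88 + X$)
$\frac{U{\left(-26 \right)} 29 + K{\left(49,-25 \right)}}{-7824 - 7696} = \frac{\left(-26\right)^{2} \cdot 29 + \left(-88 + 49\right)}{-7824 - 7696} = \frac{676 \cdot 29 - 39}{-15520} = \left(19604 - 39\right) \left(- \frac{1}{15520}\right) = 19565 \left(- \frac{1}{15520}\right) = - \frac{3913}{3104}$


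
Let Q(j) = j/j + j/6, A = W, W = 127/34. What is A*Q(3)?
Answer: 381/68 ≈ 5.6029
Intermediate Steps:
W = 127/34 (W = 127*(1/34) = 127/34 ≈ 3.7353)
A = 127/34 ≈ 3.7353
Q(j) = 1 + j/6 (Q(j) = 1 + j*(⅙) = 1 + j/6)
A*Q(3) = 127*(1 + (⅙)*3)/34 = 127*(1 + ½)/34 = (127/34)*(3/2) = 381/68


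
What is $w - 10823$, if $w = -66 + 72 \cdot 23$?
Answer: $-9233$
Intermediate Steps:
$w = 1590$ ($w = -66 + 1656 = 1590$)
$w - 10823 = 1590 - 10823 = -9233$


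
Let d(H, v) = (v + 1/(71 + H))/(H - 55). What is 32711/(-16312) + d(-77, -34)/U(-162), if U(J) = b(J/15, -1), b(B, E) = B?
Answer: -176962981/87203952 ≈ -2.0293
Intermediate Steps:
U(J) = J/15
d(H, v) = (v + 1/(71 + H))/(-55 + H)
32711/(-16312) + d(-77, -34)/U(-162) = 32711/(-16312) + ((1 + 71*(-34) - 77*(-34))/(-3905 + (-77)² + 16*(-77)))/(((1/15)*(-162))) = 32711*(-1/16312) + ((1 - 2414 + 2618)/(-3905 + 5929 - 1232))/(-54/5) = -32711/16312 + (205/792)*(-5/54) = -32711/16312 - 1025/42768 = -176962981/87203952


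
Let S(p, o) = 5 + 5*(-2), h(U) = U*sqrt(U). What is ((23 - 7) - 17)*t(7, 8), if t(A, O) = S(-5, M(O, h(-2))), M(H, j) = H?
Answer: 5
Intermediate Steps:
h(U) = U**(3/2)
S(p, o) = -5 (S(p, o) = 5 - 10 = -5)
t(A, O) = -5
((23 - 7) - 17)*t(7, 8) = ((23 - 7) - 17)*(-5) = (16 - 17)*(-5) = -1*(-5) = 5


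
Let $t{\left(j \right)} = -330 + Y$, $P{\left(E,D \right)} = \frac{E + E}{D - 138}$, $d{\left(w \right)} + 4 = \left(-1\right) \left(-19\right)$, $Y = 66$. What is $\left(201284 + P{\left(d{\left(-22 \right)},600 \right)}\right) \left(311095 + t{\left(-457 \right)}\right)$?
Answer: $\frac{4817530193463}{77} \approx 6.2565 \cdot 10^{10}$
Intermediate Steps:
$d{\left(w \right)} = 15$ ($d{\left(w \right)} = -4 - -19 = -4 + 19 = 15$)
$P{\left(E,D \right)} = \frac{2 E}{-138 + D}$
$t{\left(j \right)} = -264$ ($t{\left(j \right)} = -330 + 66 = -264$)
$\left(201284 + P{\left(d{\left(-22 \right)},600 \right)}\right) \left(311095 + t{\left(-457 \right)}\right) = \left(201284 + 2 \cdot 15 \frac{1}{-138 + 600}\right) \left(311095 - 264\right) = \left(201284 + 2 \cdot 15 \cdot \frac{1}{462}\right) 310831 = \left(201284 + \frac{5}{77}\right) 310831 = \frac{15498873}{77} \cdot 310831 = \frac{4817530193463}{77}$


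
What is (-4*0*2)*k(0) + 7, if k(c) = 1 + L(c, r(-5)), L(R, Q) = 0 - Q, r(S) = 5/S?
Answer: 7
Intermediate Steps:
L(R, Q) = -Q
k(c) = 2 (k(c) = 1 - 5/(-5) = 1 - 5*(-1)/5 = 1 - 1*(-1) = 1 + 1 = 2)
(-4*0*2)*k(0) + 7 = (-4*0*2)*2 + 7 = (0*2)*2 + 7 = 0*2 + 7 = 0 + 7 = 7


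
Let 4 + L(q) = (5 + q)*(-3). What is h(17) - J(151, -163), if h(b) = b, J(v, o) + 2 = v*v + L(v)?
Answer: -22310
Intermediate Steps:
L(q) = -19 - 3*q (L(q) = -4 + (5 + q)*(-3) = -4 + (-15 - 3*q) = -19 - 3*q)
J(v, o) = -21 + v² - 3*v (J(v, o) = -2 + (v*v + (-19 - 3*v)) = -2 + (v² + (-19 - 3*v)) = -2 + (-19 + v² - 3*v) = -21 + v² - 3*v)
h(17) - J(151, -163) = 17 - (-21 + 151² - 3*151) = 17 - (-21 + 22801 - 453) = 17 - 1*22327 = 17 - 22327 = -22310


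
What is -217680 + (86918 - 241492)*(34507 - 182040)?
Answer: 22804548262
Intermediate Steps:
-217680 + (86918 - 241492)*(34507 - 182040) = -217680 - 154574*(-147533) = -217680 + 22804765942 = 22804548262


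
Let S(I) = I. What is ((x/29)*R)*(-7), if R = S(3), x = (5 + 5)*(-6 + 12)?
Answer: -1260/29 ≈ -43.448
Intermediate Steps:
x = 60 (x = 10*6 = 60)
R = 3
((x/29)*R)*(-7) = ((60/29)*3)*(-7) = (180/29)*(-7) = -1260/29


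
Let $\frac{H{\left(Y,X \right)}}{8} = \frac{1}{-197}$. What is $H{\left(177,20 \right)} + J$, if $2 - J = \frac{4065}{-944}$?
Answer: $\frac{1165189}{185968} \approx 6.2655$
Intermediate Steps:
$H{\left(Y,X \right)} = - \frac{8}{197}$ ($H{\left(Y,X \right)} = \frac{8}{-197} = 8 \left(- \frac{1}{197}\right) = - \frac{8}{197}$)
$J = \frac{5953}{944}$ ($J = 2 - \frac{4065}{-944} = 2 - 4065 \left(- \frac{1}{944}\right) = 2 - - \frac{4065}{944} = 2 + \frac{4065}{944} = \frac{5953}{944} \approx 6.3061$)
$H{\left(177,20 \right)} + J = - \frac{8}{197} + \frac{5953}{944} = \frac{1165189}{185968}$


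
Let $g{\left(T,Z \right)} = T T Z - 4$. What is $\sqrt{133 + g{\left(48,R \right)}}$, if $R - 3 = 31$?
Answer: $\sqrt{78465} \approx 280.12$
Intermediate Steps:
$R = 34$ ($R = 3 + 31 = 34$)
$g{\left(T,Z \right)} = -4 + Z T^{2}$ ($g{\left(T,Z \right)} = T^{2} Z - 4 = Z T^{2} - 4 = -4 + Z T^{2}$)
$\sqrt{133 + g{\left(48,R \right)}} = \sqrt{133 - \left(4 - 34 \cdot 48^{2}\right)} = \sqrt{133 + \left(-4 + 34 \cdot 2304\right)} = \sqrt{133 + \left(-4 + 78336\right)} = \sqrt{133 + 78332} = \sqrt{78465}$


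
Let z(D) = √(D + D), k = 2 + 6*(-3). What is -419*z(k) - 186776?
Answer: -186776 - 1676*I*√2 ≈ -1.8678e+5 - 2370.2*I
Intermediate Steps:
k = -16 (k = 2 - 18 = -16)
z(D) = √2*√D (z(D) = √(2*D) = √2*√D)
-419*z(k) - 186776 = -419*√2*√(-16) - 186776 = -419*√2*4*I - 186776 = -1676*I*√2 - 186776 = -186776 - 1676*I*√2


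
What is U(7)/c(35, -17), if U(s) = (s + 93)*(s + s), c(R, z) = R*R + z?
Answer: 175/151 ≈ 1.1589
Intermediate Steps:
c(R, z) = z + R² (c(R, z) = R² + z = z + R²)
U(s) = 2*s*(93 + s) (U(s) = (93 + s)*(2*s) = 2*s*(93 + s))
U(7)/c(35, -17) = (2*7*(93 + 7))/(-17 + 35²) = (2*7*100)/(-17 + 1225) = 1400/1208 = 1400*(1/1208) = 175/151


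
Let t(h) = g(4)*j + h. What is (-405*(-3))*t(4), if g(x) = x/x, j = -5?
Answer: -1215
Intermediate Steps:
g(x) = 1
t(h) = -5 + h (t(h) = 1*(-5) + h = -5 + h)
(-405*(-3))*t(4) = (-405*(-3))*(-5 + 4) = -45*(-27)*(-1) = 1215*(-1) = -1215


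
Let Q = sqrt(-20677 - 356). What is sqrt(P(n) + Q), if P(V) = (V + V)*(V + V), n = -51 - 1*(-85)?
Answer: sqrt(4624 + 3*I*sqrt(2337)) ≈ 68.008 + 1.066*I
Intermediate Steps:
n = 34 (n = -51 + 85 = 34)
Q = 3*I*sqrt(2337) (Q = sqrt(-21033) = 3*I*sqrt(2337) ≈ 145.03*I)
P(V) = 4*V**2 (P(V) = (2*V)*(2*V) = 4*V**2)
sqrt(P(n) + Q) = sqrt(4*34**2 + 3*I*sqrt(2337)) = sqrt(4*1156 + 3*I*sqrt(2337)) = sqrt(4624 + 3*I*sqrt(2337))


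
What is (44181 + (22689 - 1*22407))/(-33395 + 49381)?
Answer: 44463/15986 ≈ 2.7814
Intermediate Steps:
(44181 + (22689 - 1*22407))/(-33395 + 49381) = (44181 + (22689 - 22407))/15986 = (44181 + 282)*(1/15986) = 44463*(1/15986) = 44463/15986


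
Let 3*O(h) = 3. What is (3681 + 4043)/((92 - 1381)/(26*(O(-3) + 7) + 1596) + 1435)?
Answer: 13934096/2587451 ≈ 5.3853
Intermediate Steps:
O(h) = 1 (O(h) = (1/3)*3 = 1)
(3681 + 4043)/((92 - 1381)/(26*(O(-3) + 7) + 1596) + 1435) = (3681 + 4043)/((92 - 1381)/(26*(1 + 7) + 1596) + 1435) = 7724/(-1289/(26*8 + 1596) + 1435) = 7724/(-1289/(208 + 1596) + 1435) = 7724/(-1289/1804 + 1435) = 7724/(2587451/1804) = 7724*(1804/2587451) = 13934096/2587451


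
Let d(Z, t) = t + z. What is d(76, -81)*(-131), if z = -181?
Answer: 34322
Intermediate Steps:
d(Z, t) = -181 + t (d(Z, t) = t - 181 = -181 + t)
d(76, -81)*(-131) = (-181 - 81)*(-131) = -262*(-131) = 34322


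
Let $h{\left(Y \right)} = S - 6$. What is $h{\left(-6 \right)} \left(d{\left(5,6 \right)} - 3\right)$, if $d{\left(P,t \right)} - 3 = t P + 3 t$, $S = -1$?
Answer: $-336$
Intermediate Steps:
$h{\left(Y \right)} = -7$ ($h{\left(Y \right)} = -1 - 6 = -7$)
$d{\left(P,t \right)} = 3 + 3 t + P t$ ($d{\left(P,t \right)} = 3 + \left(t P + 3 t\right) = 3 + \left(P t + 3 t\right) = 3 + \left(3 t + P t\right) = 3 + 3 t + P t$)
$h{\left(-6 \right)} \left(d{\left(5,6 \right)} - 3\right) = - 7 \left(\left(3 + 3 \cdot 6 + 5 \cdot 6\right) - 3\right) = - 7 \left(\left(3 + 18 + 30\right) - 3\right) = - 7 \left(51 - 3\right) = \left(-7\right) 48 = -336$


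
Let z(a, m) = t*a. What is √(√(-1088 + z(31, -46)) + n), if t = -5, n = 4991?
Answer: √(4991 + I*√1243) ≈ 70.647 + 0.2495*I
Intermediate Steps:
z(a, m) = -5*a
√(√(-1088 + z(31, -46)) + n) = √(√(-1088 - 5*31) + 4991) = √(√(-1088 - 155) + 4991) = √(√(-1243) + 4991) = √(I*√1243 + 4991) = √(4991 + I*√1243)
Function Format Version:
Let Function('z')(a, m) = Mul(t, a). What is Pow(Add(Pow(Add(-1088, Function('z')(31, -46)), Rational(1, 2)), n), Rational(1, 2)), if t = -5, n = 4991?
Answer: Pow(Add(4991, Mul(I, Pow(1243, Rational(1, 2)))), Rational(1, 2)) ≈ Add(70.647, Mul(0.2495, I))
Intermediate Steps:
Function('z')(a, m) = Mul(-5, a)
Pow(Add(Pow(Add(-1088, Function('z')(31, -46)), Rational(1, 2)), n), Rational(1, 2)) = Pow(Add(Pow(Add(-1088, Mul(-5, 31)), Rational(1, 2)), 4991), Rational(1, 2)) = Pow(Add(Pow(Add(-1088, -155), Rational(1, 2)), 4991), Rational(1, 2)) = Pow(Add(Pow(-1243, Rational(1, 2)), 4991), Rational(1, 2)) = Pow(Add(Mul(I, Pow(1243, Rational(1, 2))), 4991), Rational(1, 2)) = Pow(Add(4991, Mul(I, Pow(1243, Rational(1, 2)))), Rational(1, 2))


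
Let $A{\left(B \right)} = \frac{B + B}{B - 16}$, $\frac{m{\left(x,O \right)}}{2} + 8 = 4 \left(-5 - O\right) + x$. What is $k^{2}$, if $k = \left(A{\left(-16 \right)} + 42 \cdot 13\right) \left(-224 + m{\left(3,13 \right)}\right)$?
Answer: $42752178756$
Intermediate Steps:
$m{\left(x,O \right)} = -56 - 8 O + 2 x$ ($m{\left(x,O \right)} = -16 + 2 \left(4 \left(-5 - O\right) + x\right) = -16 + 2 \left(\left(-20 - 4 O\right) + x\right) = -16 + 2 \left(-20 + x - 4 O\right) = -16 - \left(40 - 2 x + 8 O\right) = -56 - 8 O + 2 x$)
$A{\left(B \right)} = \frac{2 B}{-16 + B}$
$k = -206766$ ($k = \left(2 \left(-16\right) \frac{1}{-16 - 16} + 42 \cdot 13\right) \left(-224 - 154\right) = \left(2 \left(-16\right) \frac{1}{-32} + 546\right) \left(-224 - 154\right) = \left(2 \left(-16\right) \left(- \frac{1}{32}\right) + 546\right) \left(-224 - 154\right) = \left(1 + 546\right) \left(-378\right) = 547 \left(-378\right) = -206766$)
$k^{2} = \left(-206766\right)^{2} = 42752178756$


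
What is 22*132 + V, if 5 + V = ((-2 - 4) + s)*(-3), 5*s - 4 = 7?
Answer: 14552/5 ≈ 2910.4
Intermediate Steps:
s = 11/5 (s = ⅘ + (⅕)*7 = ⅘ + 7/5 = 11/5 ≈ 2.2000)
V = 32/5 (V = -5 + ((-2 - 4) + 11/5)*(-3) = -5 + (-6 + 11/5)*(-3) = -5 - 19/5*(-3) = -5 + 57/5 = 32/5 ≈ 6.4000)
22*132 + V = 22*132 + 32/5 = 2904 + 32/5 = 14552/5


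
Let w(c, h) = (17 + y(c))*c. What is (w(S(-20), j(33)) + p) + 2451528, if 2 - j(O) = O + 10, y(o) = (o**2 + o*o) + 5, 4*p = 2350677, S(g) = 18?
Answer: 12205029/4 ≈ 3.0513e+6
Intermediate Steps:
p = 2350677/4 (p = (1/4)*2350677 = 2350677/4 ≈ 5.8767e+5)
y(o) = 5 + 2*o**2 (y(o) = (o**2 + o**2) + 5 = 2*o**2 + 5 = 5 + 2*o**2)
j(O) = -8 - O (j(O) = 2 - (O + 10) = 2 - (10 + O) = 2 + (-10 - O) = -8 - O)
w(c, h) = c*(22 + 2*c**2) (w(c, h) = (17 + (5 + 2*c**2))*c = (22 + 2*c**2)*c = c*(22 + 2*c**2))
(w(S(-20), j(33)) + p) + 2451528 = (2*18*(11 + 18**2) + 2350677/4) + 2451528 = (2*18*(11 + 324) + 2350677/4) + 2451528 = (2*18*335 + 2350677/4) + 2451528 = (12060 + 2350677/4) + 2451528 = 2398917/4 + 2451528 = 12205029/4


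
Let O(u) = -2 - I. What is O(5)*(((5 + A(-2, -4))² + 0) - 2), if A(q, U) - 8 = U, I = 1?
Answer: -237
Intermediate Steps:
A(q, U) = 8 + U
O(u) = -3 (O(u) = -2 - 1*1 = -2 - 1 = -3)
O(5)*(((5 + A(-2, -4))² + 0) - 2) = -3*(((5 + (8 - 4))² + 0) - 2) = -3*(((5 + 4)² + 0) - 2) = -3*((9² + 0) - 2) = -3*((81 + 0) - 2) = -3*(81 - 2) = -3*79 = -237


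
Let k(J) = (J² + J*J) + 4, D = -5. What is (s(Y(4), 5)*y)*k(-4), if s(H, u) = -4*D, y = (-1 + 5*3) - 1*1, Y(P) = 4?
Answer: 9360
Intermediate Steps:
y = 13 (y = (-1 + 15) - 1 = 14 - 1 = 13)
s(H, u) = 20 (s(H, u) = -4*(-5) = 20)
k(J) = 4 + 2*J² (k(J) = (J² + J²) + 4 = 2*J² + 4 = 4 + 2*J²)
(s(Y(4), 5)*y)*k(-4) = (20*13)*(4 + 2*(-4)²) = 260*(4 + 2*16) = 260*(4 + 32) = 260*36 = 9360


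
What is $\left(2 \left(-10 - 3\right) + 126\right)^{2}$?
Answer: $10000$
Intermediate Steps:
$\left(2 \left(-10 - 3\right) + 126\right)^{2} = \left(2 \left(-13\right) + 126\right)^{2} = \left(-26 + 126\right)^{2} = 100^{2} = 10000$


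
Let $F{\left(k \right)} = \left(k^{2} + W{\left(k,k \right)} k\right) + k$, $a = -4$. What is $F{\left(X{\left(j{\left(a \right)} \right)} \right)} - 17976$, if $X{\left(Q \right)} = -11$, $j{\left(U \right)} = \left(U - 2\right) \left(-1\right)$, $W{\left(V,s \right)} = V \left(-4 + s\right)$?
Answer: $-19681$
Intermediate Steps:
$j{\left(U \right)} = 2 - U$ ($j{\left(U \right)} = \left(-2 + U\right) \left(-1\right) = 2 - U$)
$F{\left(k \right)} = k + k^{2} + k^{2} \left(-4 + k\right)$ ($F{\left(k \right)} = \left(k^{2} + k \left(-4 + k\right) k\right) + k = \left(k^{2} + k^{2} \left(-4 + k\right)\right) + k = k + k^{2} + k^{2} \left(-4 + k\right)$)
$F{\left(X{\left(j{\left(a \right)} \right)} \right)} - 17976 = - 11 \left(1 - 11 - 11 \left(-4 - 11\right)\right) - 17976 = - 11 \left(1 - 11 - -165\right) - 17976 = - 11 \left(1 - 11 + 165\right) - 17976 = \left(-11\right) 155 - 17976 = -1705 - 17976 = -19681$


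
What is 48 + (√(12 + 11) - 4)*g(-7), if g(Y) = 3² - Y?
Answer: -16 + 16*√23 ≈ 60.733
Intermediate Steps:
g(Y) = 9 - Y
48 + (√(12 + 11) - 4)*g(-7) = 48 + (√(12 + 11) - 4)*(9 - 1*(-7)) = 48 + (√23 - 4)*(9 + 7) = 48 + (-4 + √23)*16 = 48 + (-64 + 16*√23) = -16 + 16*√23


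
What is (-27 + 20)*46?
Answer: -322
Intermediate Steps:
(-27 + 20)*46 = -7*46 = -322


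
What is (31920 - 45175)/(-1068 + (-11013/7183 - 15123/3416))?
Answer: 325239631640/26351901621 ≈ 12.342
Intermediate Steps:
(31920 - 45175)/(-1068 + (-11013/7183 - 15123/3416)) = -13255/(-1068 + (-11013*1/7183 - 15123*1/3416)) = -13255/(-1068 + (-11013/7183 - 15123/3416)) = -13255/(-1068 - 146248917/24537128) = -13255/(-26351901621/24537128) = -13255*(-24537128/26351901621) = 325239631640/26351901621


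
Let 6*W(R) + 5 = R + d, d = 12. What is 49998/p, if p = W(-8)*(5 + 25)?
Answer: -49998/5 ≈ -9999.6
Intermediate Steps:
W(R) = 7/6 + R/6 (W(R) = -⅚ + (R + 12)/6 = -⅚ + (12 + R)/6 = -⅚ + (2 + R/6) = 7/6 + R/6)
p = -5 (p = (7/6 + (⅙)*(-8))*(5 + 25) = (7/6 - 4/3)*30 = -⅙*30 = -5)
49998/p = 49998/(-5) = 49998*(-⅕) = -49998/5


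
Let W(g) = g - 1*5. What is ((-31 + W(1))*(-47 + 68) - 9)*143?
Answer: -106392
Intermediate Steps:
W(g) = -5 + g (W(g) = g - 5 = -5 + g)
((-31 + W(1))*(-47 + 68) - 9)*143 = ((-31 + (-5 + 1))*(-47 + 68) - 9)*143 = ((-31 - 4)*21 - 9)*143 = (-35*21 - 9)*143 = (-735 - 9)*143 = -744*143 = -106392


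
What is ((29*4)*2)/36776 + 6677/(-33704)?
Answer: -2701523/14085208 ≈ -0.19180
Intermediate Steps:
((29*4)*2)/36776 + 6677/(-33704) = (116*2)*(1/36776) + 6677*(-1/33704) = 232*(1/36776) - 607/3064 = 29/4597 - 607/3064 = -2701523/14085208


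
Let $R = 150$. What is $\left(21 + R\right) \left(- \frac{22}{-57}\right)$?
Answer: $66$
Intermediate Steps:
$\left(21 + R\right) \left(- \frac{22}{-57}\right) = \left(21 + 150\right) \left(- \frac{22}{-57}\right) = 171 \left(\left(-22\right) \left(- \frac{1}{57}\right)\right) = 171 \cdot \frac{22}{57} = 66$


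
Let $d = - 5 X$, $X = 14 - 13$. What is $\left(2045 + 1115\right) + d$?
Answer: $3155$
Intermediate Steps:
$X = 1$
$d = -5$ ($d = \left(-5\right) 1 = -5$)
$\left(2045 + 1115\right) + d = \left(2045 + 1115\right) - 5 = 3160 - 5 = 3155$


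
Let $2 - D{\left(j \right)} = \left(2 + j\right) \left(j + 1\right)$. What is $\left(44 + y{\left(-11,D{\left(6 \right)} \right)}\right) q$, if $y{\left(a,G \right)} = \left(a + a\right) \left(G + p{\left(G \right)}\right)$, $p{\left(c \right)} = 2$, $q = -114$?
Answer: $-135432$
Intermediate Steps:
$D{\left(j \right)} = 2 - \left(1 + j\right) \left(2 + j\right)$ ($D{\left(j \right)} = 2 - \left(2 + j\right) \left(j + 1\right) = 2 - \left(2 + j\right) \left(1 + j\right) = 2 - \left(1 + j\right) \left(2 + j\right)$)
$y{\left(a,G \right)} = 2 a \left(2 + G\right)$ ($y{\left(a,G \right)} = \left(a + a\right) \left(G + 2\right) = 2 a \left(2 + G\right)$)
$\left(44 + y{\left(-11,D{\left(6 \right)} \right)}\right) q = \left(44 + 2 \left(-11\right) \left(2 - 6 \left(3 + 6\right)\right)\right) \left(-114\right) = \left(44 + 2 \left(-11\right) \left(2 - 6 \cdot 9\right)\right) \left(-114\right) = \left(44 + 2 \left(-11\right) \left(2 - 54\right)\right) \left(-114\right) = \left(44 + 2 \left(-11\right) \left(-52\right)\right) \left(-114\right) = \left(44 + 1144\right) \left(-114\right) = 1188 \left(-114\right) = -135432$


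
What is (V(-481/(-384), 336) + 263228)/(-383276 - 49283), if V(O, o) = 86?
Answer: -263314/432559 ≈ -0.60874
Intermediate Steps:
(V(-481/(-384), 336) + 263228)/(-383276 - 49283) = (86 + 263228)/(-383276 - 49283) = 263314/(-432559) = 263314*(-1/432559) = -263314/432559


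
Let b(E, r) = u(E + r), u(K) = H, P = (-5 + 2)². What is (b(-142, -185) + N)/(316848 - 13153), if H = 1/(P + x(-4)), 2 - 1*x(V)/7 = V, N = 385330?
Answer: 19651831/15488445 ≈ 1.2688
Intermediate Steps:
P = 9 (P = (-3)² = 9)
x(V) = 14 - 7*V
H = 1/51 (H = 1/(9 + (14 - 7*(-4))) = 1/(9 + (14 + 28)) = 1/(9 + 42) = 1/51 ≈ 0.019608)
u(K) = 1/51
b(E, r) = 1/51
(b(-142, -185) + N)/(316848 - 13153) = (1/51 + 385330)/(316848 - 13153) = (19651831/51)/303695 = (19651831/51)*(1/303695) = 19651831/15488445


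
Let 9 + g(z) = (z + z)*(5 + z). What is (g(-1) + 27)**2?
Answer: 100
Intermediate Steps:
g(z) = -9 + 2*z*(5 + z) (g(z) = -9 + (z + z)*(5 + z) = -9 + (2*z)*(5 + z) = -9 + 2*z*(5 + z))
(g(-1) + 27)**2 = ((-9 + 2*(-1)**2 + 10*(-1)) + 27)**2 = ((-9 + 2*1 - 10) + 27)**2 = ((-9 + 2 - 10) + 27)**2 = (-17 + 27)**2 = 10**2 = 100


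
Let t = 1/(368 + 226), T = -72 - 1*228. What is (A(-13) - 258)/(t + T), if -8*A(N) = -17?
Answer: 607959/712796 ≈ 0.85292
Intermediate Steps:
T = -300 (T = -72 - 228 = -300)
t = 1/594 ≈ 0.0016835
A(N) = 17/8 (A(N) = -1/8*(-17) = 17/8)
(A(-13) - 258)/(t + T) = (17/8 - 258)/(1/594 - 300) = -2047/(8*(-178199/594)) = -2047/8*(-594/178199) = 607959/712796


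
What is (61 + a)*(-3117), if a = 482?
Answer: -1692531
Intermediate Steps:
(61 + a)*(-3117) = (61 + 482)*(-3117) = 543*(-3117) = -1692531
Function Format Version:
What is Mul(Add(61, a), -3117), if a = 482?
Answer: -1692531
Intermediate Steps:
Mul(Add(61, a), -3117) = Mul(Add(61, 482), -3117) = Mul(543, -3117) = -1692531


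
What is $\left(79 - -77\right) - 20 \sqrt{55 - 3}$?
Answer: $156 - 40 \sqrt{13} \approx 11.778$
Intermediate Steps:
$\left(79 - -77\right) - 20 \sqrt{55 - 3} = \left(79 + 77\right) - 20 \sqrt{52} = 156 - 20 \cdot 2 \sqrt{13} = 156 - 40 \sqrt{13}$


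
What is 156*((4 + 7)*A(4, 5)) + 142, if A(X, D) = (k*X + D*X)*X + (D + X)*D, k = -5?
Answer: 77362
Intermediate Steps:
A(X, D) = D*(D + X) + X*(-5*X + D*X) (A(X, D) = (-5*X + D*X)*X + (D + X)*D = X*(-5*X + D*X) + D*(D + X) = D*(D + X) + X*(-5*X + D*X))
156*((4 + 7)*A(4, 5)) + 142 = 156*((4 + 7)*(5**2 - 5*4**2 + 5*4 + 5*4**2)) + 142 = 156*(11*(25 - 5*16 + 20 + 5*16)) + 142 = 156*(11*(25 - 80 + 20 + 80)) + 142 = 156*(11*45) + 142 = 156*495 + 142 = 77220 + 142 = 77362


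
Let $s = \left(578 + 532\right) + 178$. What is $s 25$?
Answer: $32200$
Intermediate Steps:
$s = 1288$ ($s = 1110 + 178 = 1288$)
$s 25 = 1288 \cdot 25 = 32200$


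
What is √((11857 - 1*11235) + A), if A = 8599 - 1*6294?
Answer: √2927 ≈ 54.102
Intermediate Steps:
A = 2305 (A = 8599 - 6294 = 2305)
√((11857 - 1*11235) + A) = √((11857 - 1*11235) + 2305) = √((11857 - 11235) + 2305) = √(622 + 2305) = √2927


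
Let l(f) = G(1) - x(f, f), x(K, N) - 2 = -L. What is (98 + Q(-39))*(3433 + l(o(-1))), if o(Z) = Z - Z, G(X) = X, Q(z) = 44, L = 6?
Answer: 488196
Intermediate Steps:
x(K, N) = -4 (x(K, N) = 2 - 1*6 = 2 - 6 = -4)
o(Z) = 0
l(f) = 5 (l(f) = 1 - 1*(-4) = 1 + 4 = 5)
(98 + Q(-39))*(3433 + l(o(-1))) = (98 + 44)*(3433 + 5) = 142*3438 = 488196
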